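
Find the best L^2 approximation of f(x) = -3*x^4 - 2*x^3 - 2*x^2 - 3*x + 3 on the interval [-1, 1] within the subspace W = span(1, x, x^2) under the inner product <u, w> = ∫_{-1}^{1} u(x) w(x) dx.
g(x) = -32*x^2/7 - 21*x/5 + 114/35

The best approximation g ∈ W is the orthogonal projection of f onto W. Writing g = a_0 + a_1 x + a_2 x^2, the coefficients solve the normal equations G · a = b where
  G_{ij} = <φ_i, φ_j> and b_i = <f, φ_i>, with φ_0 = 1, φ_1 = x, φ_2 = x^2.
G =
  [2, 0, 2/3]
  [0, 2/3, 0]
  [2/3, 0, 2/5],
b = (52/15, -14/5, 12/35).
Solving gives a_0 = 114/35, a_1 = -21/5, a_2 = -32/7, so
  g(x) = -32*x^2/7 - 21*x/5 + 114/35.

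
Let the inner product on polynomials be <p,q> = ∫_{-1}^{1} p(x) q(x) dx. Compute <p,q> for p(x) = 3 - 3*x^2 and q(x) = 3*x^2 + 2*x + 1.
<p,q> = 32/5

Expand the product: p(x)·q(x) = -9*x^4 - 6*x^3 + 6*x^2 + 6*x + 3.
∫_{-1}^{1} of each monomial x^k gives [2/(k+1) if k even, 0 if k odd]. Integrating term-by-term (or equivalently evaluating the antiderivative F(x) = -9*x^5/5 - 3*x^4/2 + 2*x^3 + 3*x^2 + 3*x at the endpoints):
  F(1) − F(−1) = 47/10 − (-17/10) = 32/5.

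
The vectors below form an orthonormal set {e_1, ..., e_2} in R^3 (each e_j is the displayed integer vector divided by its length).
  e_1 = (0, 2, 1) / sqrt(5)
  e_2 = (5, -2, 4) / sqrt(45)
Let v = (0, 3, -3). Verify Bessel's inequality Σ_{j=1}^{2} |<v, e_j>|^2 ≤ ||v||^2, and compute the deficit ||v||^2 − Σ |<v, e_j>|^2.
Σ |<v, e_j>|^2 = 9; ||v||^2 = 18; deficit = 9

Write each e_j = u_j / sqrt(<u_j, u_j>) where u_j is the displayed integer vector. Then <v, e_j> = <v, u_j> / sqrt(<u_j, u_j>), so |<v, e_j>|^2 = <v, u_j>^2 / <u_j, u_j>.
Coefficients: <v, e_1> = 3/sqrt(5), <v, e_2> = -18/sqrt(45).
Square and sum: Σ |<v, e_j>|^2 = 9.
Compute ||v||^2 = v·v = 18.
Deficit = 18 − 9 = 9 ≥ 0, confirming Bessel's inequality. (The deficit equals ||v − Σ <v,e_j> e_j||^2, the squared distance from v to span{e_j}.)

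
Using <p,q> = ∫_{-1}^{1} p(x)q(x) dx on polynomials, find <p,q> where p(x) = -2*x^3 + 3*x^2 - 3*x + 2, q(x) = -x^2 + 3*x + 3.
<p,q> = 106/15

Expand the product: p(x)·q(x) = 2*x^5 - 9*x^4 + 6*x^3 - 2*x^2 - 3*x + 6.
∫_{-1}^{1} of each monomial x^k gives [2/(k+1) if k even, 0 if k odd]. Integrating term-by-term (or equivalently evaluating the antiderivative F(x) = x^6/3 - 9*x^5/5 + 3*x^4/2 - 2*x^3/3 - 3*x^2/2 + 6*x at the endpoints):
  F(1) − F(−1) = 58/15 − (-16/5) = 106/15.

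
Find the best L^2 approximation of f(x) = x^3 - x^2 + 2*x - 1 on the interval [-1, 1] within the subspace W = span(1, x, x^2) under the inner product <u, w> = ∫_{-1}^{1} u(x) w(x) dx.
g(x) = -x^2 + 13*x/5 - 1

The best approximation g ∈ W is the orthogonal projection of f onto W. Writing g = a_0 + a_1 x + a_2 x^2, the coefficients solve the normal equations G · a = b where
  G_{ij} = <φ_i, φ_j> and b_i = <f, φ_i>, with φ_0 = 1, φ_1 = x, φ_2 = x^2.
G =
  [2, 0, 2/3]
  [0, 2/3, 0]
  [2/3, 0, 2/5],
b = (-8/3, 26/15, -16/15).
Solving gives a_0 = -1, a_1 = 13/5, a_2 = -1, so
  g(x) = -x^2 + 13*x/5 - 1.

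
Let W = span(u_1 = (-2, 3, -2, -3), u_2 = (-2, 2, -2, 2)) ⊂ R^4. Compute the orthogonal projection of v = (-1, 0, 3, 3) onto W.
proj_W(v) = (17/44, -45/44, 17/44, 123/44)

Set up U = [u_1 | ... | u_2] ∈ R^(4×2). The projector onto W = col(U) is P = U (U^T U)^(-1) U^T.
Compute U^T U =
  [26, 8]
  [8, 16],
and U^T v = (-13, 2).
Solve U^T U · c = U^T v for the coefficients: c = (-7/11, 39/88). The projection is proj_W(v) = U c.
Check: (v - proj_W(v)) · u_1 = 0  (should be 0).
Check: (v - proj_W(v)) · u_2 = 0  (should be 0).
Result: proj_W(v) = (17/44, -45/44, 17/44, 123/44).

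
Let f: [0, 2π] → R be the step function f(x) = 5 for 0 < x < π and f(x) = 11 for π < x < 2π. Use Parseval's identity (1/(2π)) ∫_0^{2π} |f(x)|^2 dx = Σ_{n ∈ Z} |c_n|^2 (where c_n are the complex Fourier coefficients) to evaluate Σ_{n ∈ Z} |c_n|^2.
Σ |c_n|^2 = 73

Parseval equates the L^2 energy of f (normalised by 1/(2π)) with the ℓ^2 sum of its Fourier coefficients: (1/(2π)) ∫_0^{2π} |f|^2 = Σ |c_n|^2.
Compute the left side: (1/(2π)) [∫_0^π 5^2 dx + ∫_π^{2π} 11^2 dx] = (1/(2π)) · (25π + 121π) = (25 + 121)/2 = 73.
So Σ_{n ∈ Z} |c_n|^2 = 73.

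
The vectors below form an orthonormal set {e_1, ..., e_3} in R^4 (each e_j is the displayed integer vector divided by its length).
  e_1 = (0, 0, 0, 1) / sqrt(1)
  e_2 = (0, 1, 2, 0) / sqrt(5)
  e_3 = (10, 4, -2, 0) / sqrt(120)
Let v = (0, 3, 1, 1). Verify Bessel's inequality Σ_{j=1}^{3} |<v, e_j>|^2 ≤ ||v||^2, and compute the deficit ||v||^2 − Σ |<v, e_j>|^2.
Σ |<v, e_j>|^2 = 41/6; ||v||^2 = 11; deficit = 25/6

Write each e_j = u_j / sqrt(<u_j, u_j>) where u_j is the displayed integer vector. Then <v, e_j> = <v, u_j> / sqrt(<u_j, u_j>), so |<v, e_j>|^2 = <v, u_j>^2 / <u_j, u_j>.
Coefficients: <v, e_1> = 1/sqrt(1), <v, e_2> = 5/sqrt(5), <v, e_3> = 10/sqrt(120).
Square and sum: Σ |<v, e_j>|^2 = 41/6.
Compute ||v||^2 = v·v = 11.
Deficit = 11 − 41/6 = 25/6 ≥ 0, confirming Bessel's inequality. (The deficit equals ||v − Σ <v,e_j> e_j||^2, the squared distance from v to span{e_j}.)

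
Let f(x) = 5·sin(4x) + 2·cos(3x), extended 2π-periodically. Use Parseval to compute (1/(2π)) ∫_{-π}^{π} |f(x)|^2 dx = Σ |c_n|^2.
Σ |c_n|^2 = 29/2

Expand |f|^2 and use orthogonality of {sin(nx), cos(mx)} on [-π, π]:
  ∫_{-π}^{π} sin(nx)^2 dx = π, ∫ cos(mx)^2 dx = π, and cross terms integrate to 0.
So ∫_{-π}^{π} f(x)^2 dx = 5^2 · π + 2^2 · π = (25 + 4)π.
Divide by 2π: (25 + 4)/2 = 29/2.
By Parseval, this equals Σ |c_n|^2.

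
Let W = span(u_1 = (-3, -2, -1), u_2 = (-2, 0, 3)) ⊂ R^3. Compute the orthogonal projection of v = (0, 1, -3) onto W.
proj_W(v) = (138/173, -80/173, -427/173)

Set up U = [u_1 | ... | u_2] ∈ R^(3×2). The projector onto W = col(U) is P = U (U^T U)^(-1) U^T.
Compute U^T U =
  [14, 3]
  [3, 13],
and U^T v = (1, -9).
Solve U^T U · c = U^T v for the coefficients: c = (40/173, -129/173). The projection is proj_W(v) = U c.
Check: (v - proj_W(v)) · u_1 = 0  (should be 0).
Check: (v - proj_W(v)) · u_2 = 0  (should be 0).
Result: proj_W(v) = (138/173, -80/173, -427/173).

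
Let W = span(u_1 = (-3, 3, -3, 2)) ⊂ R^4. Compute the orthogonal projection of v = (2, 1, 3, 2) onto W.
proj_W(v) = (24/31, -24/31, 24/31, -16/31)

Set up U = [u_1 | ... | u_1] ∈ R^(4×1). The projector onto W = col(U) is P = U (U^T U)^(-1) U^T.
Compute U^T U =
  [31],
and U^T v = (-8).
Solve U^T U · c = U^T v for the coefficients: c = (-8/31). The projection is proj_W(v) = U c.
Check: (v - proj_W(v)) · u_1 = 0  (should be 0).
Result: proj_W(v) = (24/31, -24/31, 24/31, -16/31).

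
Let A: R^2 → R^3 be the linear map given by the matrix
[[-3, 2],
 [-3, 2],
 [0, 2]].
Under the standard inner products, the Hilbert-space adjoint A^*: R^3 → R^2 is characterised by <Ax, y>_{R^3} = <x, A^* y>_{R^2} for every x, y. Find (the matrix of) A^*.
A^* = A^T =
[[-3, -3, 0],
 [2, 2, 2]]

For real matrices with standard dot products, the defining identity <Ax, y> = <x, A^* y> gives (Ax)^T y = x^T (A^*) y, i.e. x^T A^T y = x^T (A^*) y. Since this holds for all x, y, we must have A^* = A^T. Therefore
A^* =
[[-3, -3, 0],
 [2, 2, 2]].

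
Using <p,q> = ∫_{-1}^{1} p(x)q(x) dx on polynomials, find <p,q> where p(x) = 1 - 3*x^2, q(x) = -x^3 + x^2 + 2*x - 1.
<p,q> = -8/15

Expand the product: p(x)·q(x) = 3*x^5 - 3*x^4 - 7*x^3 + 4*x^2 + 2*x - 1.
∫_{-1}^{1} of each monomial x^k gives [2/(k+1) if k even, 0 if k odd]. Integrating term-by-term (or equivalently evaluating the antiderivative F(x) = x^6/2 - 3*x^5/5 - 7*x^4/4 + 4*x^3/3 + x^2 - x at the endpoints):
  F(1) − F(−1) = -31/60 − (1/60) = -8/15.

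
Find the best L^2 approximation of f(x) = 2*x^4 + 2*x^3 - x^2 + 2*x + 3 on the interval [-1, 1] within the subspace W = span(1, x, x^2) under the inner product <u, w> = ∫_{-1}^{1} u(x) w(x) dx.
g(x) = 5*x^2/7 + 16*x/5 + 99/35

The best approximation g ∈ W is the orthogonal projection of f onto W. Writing g = a_0 + a_1 x + a_2 x^2, the coefficients solve the normal equations G · a = b where
  G_{ij} = <φ_i, φ_j> and b_i = <f, φ_i>, with φ_0 = 1, φ_1 = x, φ_2 = x^2.
G =
  [2, 0, 2/3]
  [0, 2/3, 0]
  [2/3, 0, 2/5],
b = (92/15, 32/15, 76/35).
Solving gives a_0 = 99/35, a_1 = 16/5, a_2 = 5/7, so
  g(x) = 5*x^2/7 + 16*x/5 + 99/35.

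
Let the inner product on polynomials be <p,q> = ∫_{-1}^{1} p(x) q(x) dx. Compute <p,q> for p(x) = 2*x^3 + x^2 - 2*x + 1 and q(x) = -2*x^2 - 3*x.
<p,q> = -8/15

Expand the product: p(x)·q(x) = -4*x^5 - 8*x^4 + x^3 + 4*x^2 - 3*x.
∫_{-1}^{1} of each monomial x^k gives [2/(k+1) if k even, 0 if k odd]. Integrating term-by-term (or equivalently evaluating the antiderivative F(x) = -2*x^6/3 - 8*x^5/5 + x^4/4 + 4*x^3/3 - 3*x^2/2 at the endpoints):
  F(1) − F(−1) = -131/60 − (-33/20) = -8/15.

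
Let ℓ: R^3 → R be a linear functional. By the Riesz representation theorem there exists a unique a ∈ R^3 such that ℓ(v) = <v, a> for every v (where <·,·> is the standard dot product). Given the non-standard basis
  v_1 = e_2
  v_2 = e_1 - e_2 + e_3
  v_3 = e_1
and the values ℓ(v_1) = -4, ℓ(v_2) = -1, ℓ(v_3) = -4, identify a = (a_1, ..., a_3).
a = (-4, -4, -1)

Write a = (a_1, ..., a_3) in the standard basis. For each basis vector v_i, ℓ(v_i) = <v_i, a> is a linear equation in the a_j's. Collect the n equations into a matrix system V a = ℓ, where row i of V is v_i (expressed in the standard basis). Since V is invertible (lower-triangular with 1s on the diagonal, up to permutation), solve by back-substitution:
  V =
[[0, 1, 0],
 [1, -1, 1],
 [1, 0, 0]]
  V a = (-4, -1, -4)
Solving gives a = (-4, -4, -1).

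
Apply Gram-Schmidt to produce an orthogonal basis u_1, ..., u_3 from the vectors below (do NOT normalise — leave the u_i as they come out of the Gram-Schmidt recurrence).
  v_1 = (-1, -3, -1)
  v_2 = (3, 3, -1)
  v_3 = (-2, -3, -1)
Orthogonal basis:
  u_1 = (-1, -3, -1)
  u_2 = (2, 0, -2)
  u_3 = (-9/22, 3/11, -9/22)

Apply the Gram-Schmidt recurrence
  u_1 = v_1
  u_i = v_i − Σ_{j<i} ((v_i · u_j) / (u_j · u_j)) · u_j.

Step by step this gives:
  u_1 = (-1, -3, -1)
  u_2 = (2, 0, -2)
  u_3 = (-9/22, 3/11, -9/22)

Orthogonality check:
  u_2 · u_1 = 0 (should be 0)
  u_3 · u_1 = 0 (should be 0)
  u_3 · u_2 = 0 (should be 0)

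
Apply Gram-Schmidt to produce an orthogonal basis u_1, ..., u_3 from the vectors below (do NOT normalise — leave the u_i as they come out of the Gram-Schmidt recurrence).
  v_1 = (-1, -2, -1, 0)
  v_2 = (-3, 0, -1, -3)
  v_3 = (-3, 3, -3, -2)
Orthogonal basis:
  u_1 = (-1, -2, -1, 0)
  u_2 = (-7/3, 4/3, -1/3, -3)
  u_3 = (-3/7, 75/49, -129/49, 64/49)

Apply the Gram-Schmidt recurrence
  u_1 = v_1
  u_i = v_i − Σ_{j<i} ((v_i · u_j) / (u_j · u_j)) · u_j.

Step by step this gives:
  u_1 = (-1, -2, -1, 0)
  u_2 = (-7/3, 4/3, -1/3, -3)
  u_3 = (-3/7, 75/49, -129/49, 64/49)

Orthogonality check:
  u_2 · u_1 = 0 (should be 0)
  u_3 · u_1 = 0 (should be 0)
  u_3 · u_2 = 0 (should be 0)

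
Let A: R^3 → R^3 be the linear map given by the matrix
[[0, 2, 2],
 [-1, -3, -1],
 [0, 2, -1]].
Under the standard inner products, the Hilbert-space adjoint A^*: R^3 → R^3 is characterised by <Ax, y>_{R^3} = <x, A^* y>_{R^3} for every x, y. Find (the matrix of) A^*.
A^* = A^T =
[[0, -1, 0],
 [2, -3, 2],
 [2, -1, -1]]

For real matrices with standard dot products, the defining identity <Ax, y> = <x, A^* y> gives (Ax)^T y = x^T (A^*) y, i.e. x^T A^T y = x^T (A^*) y. Since this holds for all x, y, we must have A^* = A^T. Therefore
A^* =
[[0, -1, 0],
 [2, -3, 2],
 [2, -1, -1]].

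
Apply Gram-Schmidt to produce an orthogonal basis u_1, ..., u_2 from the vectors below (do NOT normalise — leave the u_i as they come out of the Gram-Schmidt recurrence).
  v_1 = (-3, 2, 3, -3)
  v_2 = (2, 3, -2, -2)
Orthogonal basis:
  u_1 = (-3, 2, 3, -3)
  u_2 = (2, 3, -2, -2)

Apply the Gram-Schmidt recurrence
  u_1 = v_1
  u_i = v_i − Σ_{j<i} ((v_i · u_j) / (u_j · u_j)) · u_j.

Step by step this gives:
  u_1 = (-3, 2, 3, -3)
  u_2 = (2, 3, -2, -2)

Orthogonality check:
  u_2 · u_1 = 0 (should be 0)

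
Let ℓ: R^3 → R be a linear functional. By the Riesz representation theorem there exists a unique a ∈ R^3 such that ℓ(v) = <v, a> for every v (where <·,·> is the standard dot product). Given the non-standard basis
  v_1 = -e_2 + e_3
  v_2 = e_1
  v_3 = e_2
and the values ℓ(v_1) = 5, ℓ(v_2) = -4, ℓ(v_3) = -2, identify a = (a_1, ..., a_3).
a = (-4, -2, 3)

Write a = (a_1, ..., a_3) in the standard basis. For each basis vector v_i, ℓ(v_i) = <v_i, a> is a linear equation in the a_j's. Collect the n equations into a matrix system V a = ℓ, where row i of V is v_i (expressed in the standard basis). Since V is invertible (lower-triangular with 1s on the diagonal, up to permutation), solve by back-substitution:
  V =
[[0, -1, 1],
 [1, 0, 0],
 [0, 1, 0]]
  V a = (5, -4, -2)
Solving gives a = (-4, -2, 3).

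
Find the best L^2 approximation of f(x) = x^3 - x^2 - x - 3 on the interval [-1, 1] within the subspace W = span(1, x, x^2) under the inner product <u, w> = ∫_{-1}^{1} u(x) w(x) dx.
g(x) = -x^2 - 2*x/5 - 3

The best approximation g ∈ W is the orthogonal projection of f onto W. Writing g = a_0 + a_1 x + a_2 x^2, the coefficients solve the normal equations G · a = b where
  G_{ij} = <φ_i, φ_j> and b_i = <f, φ_i>, with φ_0 = 1, φ_1 = x, φ_2 = x^2.
G =
  [2, 0, 2/3]
  [0, 2/3, 0]
  [2/3, 0, 2/5],
b = (-20/3, -4/15, -12/5).
Solving gives a_0 = -3, a_1 = -2/5, a_2 = -1, so
  g(x) = -x^2 - 2*x/5 - 3.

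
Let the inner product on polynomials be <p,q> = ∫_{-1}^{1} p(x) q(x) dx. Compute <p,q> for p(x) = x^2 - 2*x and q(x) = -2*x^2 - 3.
<p,q> = -14/5

Expand the product: p(x)·q(x) = -2*x^4 + 4*x^3 - 3*x^2 + 6*x.
∫_{-1}^{1} of each monomial x^k gives [2/(k+1) if k even, 0 if k odd]. Integrating term-by-term (or equivalently evaluating the antiderivative F(x) = -2*x^5/5 + x^4 - x^3 + 3*x^2 at the endpoints):
  F(1) − F(−1) = 13/5 − (27/5) = -14/5.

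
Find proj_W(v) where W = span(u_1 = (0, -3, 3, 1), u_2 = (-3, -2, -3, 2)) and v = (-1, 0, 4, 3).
proj_W(v) = (126/493, -1077/493, 1287/493, 303/493)

Set up U = [u_1 | ... | u_2] ∈ R^(4×2). The projector onto W = col(U) is P = U (U^T U)^(-1) U^T.
Compute U^T U =
  [19, -1]
  [-1, 26],
and U^T v = (15, -3).
Solve U^T U · c = U^T v for the coefficients: c = (387/493, -42/493). The projection is proj_W(v) = U c.
Check: (v - proj_W(v)) · u_1 = 0  (should be 0).
Check: (v - proj_W(v)) · u_2 = 0  (should be 0).
Result: proj_W(v) = (126/493, -1077/493, 1287/493, 303/493).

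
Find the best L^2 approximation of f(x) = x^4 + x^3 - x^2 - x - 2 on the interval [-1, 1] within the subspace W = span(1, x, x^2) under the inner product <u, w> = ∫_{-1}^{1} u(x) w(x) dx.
g(x) = -x^2/7 - 2*x/5 - 73/35

The best approximation g ∈ W is the orthogonal projection of f onto W. Writing g = a_0 + a_1 x + a_2 x^2, the coefficients solve the normal equations G · a = b where
  G_{ij} = <φ_i, φ_j> and b_i = <f, φ_i>, with φ_0 = 1, φ_1 = x, φ_2 = x^2.
G =
  [2, 0, 2/3]
  [0, 2/3, 0]
  [2/3, 0, 2/5],
b = (-64/15, -4/15, -152/105).
Solving gives a_0 = -73/35, a_1 = -2/5, a_2 = -1/7, so
  g(x) = -x^2/7 - 2*x/5 - 73/35.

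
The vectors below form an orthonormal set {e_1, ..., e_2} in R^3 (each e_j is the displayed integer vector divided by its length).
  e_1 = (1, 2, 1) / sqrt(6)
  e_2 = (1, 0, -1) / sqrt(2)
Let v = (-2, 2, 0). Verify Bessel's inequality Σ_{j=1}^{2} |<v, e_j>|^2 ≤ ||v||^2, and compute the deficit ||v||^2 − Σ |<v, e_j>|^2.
Σ |<v, e_j>|^2 = 8/3; ||v||^2 = 8; deficit = 16/3

Write each e_j = u_j / sqrt(<u_j, u_j>) where u_j is the displayed integer vector. Then <v, e_j> = <v, u_j> / sqrt(<u_j, u_j>), so |<v, e_j>|^2 = <v, u_j>^2 / <u_j, u_j>.
Coefficients: <v, e_1> = 2/sqrt(6), <v, e_2> = -2/sqrt(2).
Square and sum: Σ |<v, e_j>|^2 = 8/3.
Compute ||v||^2 = v·v = 8.
Deficit = 8 − 8/3 = 16/3 ≥ 0, confirming Bessel's inequality. (The deficit equals ||v − Σ <v,e_j> e_j||^2, the squared distance from v to span{e_j}.)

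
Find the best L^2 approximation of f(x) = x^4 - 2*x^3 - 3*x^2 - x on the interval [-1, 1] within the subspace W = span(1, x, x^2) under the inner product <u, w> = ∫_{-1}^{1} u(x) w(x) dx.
g(x) = -15*x^2/7 - 11*x/5 - 3/35

The best approximation g ∈ W is the orthogonal projection of f onto W. Writing g = a_0 + a_1 x + a_2 x^2, the coefficients solve the normal equations G · a = b where
  G_{ij} = <φ_i, φ_j> and b_i = <f, φ_i>, with φ_0 = 1, φ_1 = x, φ_2 = x^2.
G =
  [2, 0, 2/3]
  [0, 2/3, 0]
  [2/3, 0, 2/5],
b = (-8/5, -22/15, -32/35).
Solving gives a_0 = -3/35, a_1 = -11/5, a_2 = -15/7, so
  g(x) = -15*x^2/7 - 11*x/5 - 3/35.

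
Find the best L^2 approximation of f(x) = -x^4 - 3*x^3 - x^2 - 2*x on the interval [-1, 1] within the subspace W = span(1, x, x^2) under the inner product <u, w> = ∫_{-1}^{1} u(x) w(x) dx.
g(x) = -13*x^2/7 - 19*x/5 + 3/35

The best approximation g ∈ W is the orthogonal projection of f onto W. Writing g = a_0 + a_1 x + a_2 x^2, the coefficients solve the normal equations G · a = b where
  G_{ij} = <φ_i, φ_j> and b_i = <f, φ_i>, with φ_0 = 1, φ_1 = x, φ_2 = x^2.
G =
  [2, 0, 2/3]
  [0, 2/3, 0]
  [2/3, 0, 2/5],
b = (-16/15, -38/15, -24/35).
Solving gives a_0 = 3/35, a_1 = -19/5, a_2 = -13/7, so
  g(x) = -13*x^2/7 - 19*x/5 + 3/35.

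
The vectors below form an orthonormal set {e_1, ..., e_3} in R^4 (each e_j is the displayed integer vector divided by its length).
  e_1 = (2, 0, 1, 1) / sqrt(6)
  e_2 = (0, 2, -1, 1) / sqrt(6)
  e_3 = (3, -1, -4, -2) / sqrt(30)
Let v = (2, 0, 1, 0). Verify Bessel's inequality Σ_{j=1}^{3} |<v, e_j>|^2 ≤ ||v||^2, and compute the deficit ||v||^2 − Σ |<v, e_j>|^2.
Σ |<v, e_j>|^2 = 67/15; ||v||^2 = 5; deficit = 8/15

Write each e_j = u_j / sqrt(<u_j, u_j>) where u_j is the displayed integer vector. Then <v, e_j> = <v, u_j> / sqrt(<u_j, u_j>), so |<v, e_j>|^2 = <v, u_j>^2 / <u_j, u_j>.
Coefficients: <v, e_1> = 5/sqrt(6), <v, e_2> = -1/sqrt(6), <v, e_3> = 2/sqrt(30).
Square and sum: Σ |<v, e_j>|^2 = 67/15.
Compute ||v||^2 = v·v = 5.
Deficit = 5 − 67/15 = 8/15 ≥ 0, confirming Bessel's inequality. (The deficit equals ||v − Σ <v,e_j> e_j||^2, the squared distance from v to span{e_j}.)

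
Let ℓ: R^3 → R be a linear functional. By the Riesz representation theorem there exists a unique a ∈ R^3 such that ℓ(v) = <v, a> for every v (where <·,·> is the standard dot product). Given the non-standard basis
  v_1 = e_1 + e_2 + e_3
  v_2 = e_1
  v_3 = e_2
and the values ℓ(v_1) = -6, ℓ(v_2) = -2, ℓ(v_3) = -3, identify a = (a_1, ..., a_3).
a = (-2, -3, -1)

Write a = (a_1, ..., a_3) in the standard basis. For each basis vector v_i, ℓ(v_i) = <v_i, a> is a linear equation in the a_j's. Collect the n equations into a matrix system V a = ℓ, where row i of V is v_i (expressed in the standard basis). Since V is invertible (lower-triangular with 1s on the diagonal, up to permutation), solve by back-substitution:
  V =
[[1, 1, 1],
 [1, 0, 0],
 [0, 1, 0]]
  V a = (-6, -2, -3)
Solving gives a = (-2, -3, -1).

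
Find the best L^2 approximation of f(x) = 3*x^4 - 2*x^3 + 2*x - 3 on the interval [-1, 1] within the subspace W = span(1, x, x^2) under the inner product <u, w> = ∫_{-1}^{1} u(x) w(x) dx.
g(x) = 18*x^2/7 + 4*x/5 - 114/35

The best approximation g ∈ W is the orthogonal projection of f onto W. Writing g = a_0 + a_1 x + a_2 x^2, the coefficients solve the normal equations G · a = b where
  G_{ij} = <φ_i, φ_j> and b_i = <f, φ_i>, with φ_0 = 1, φ_1 = x, φ_2 = x^2.
G =
  [2, 0, 2/3]
  [0, 2/3, 0]
  [2/3, 0, 2/5],
b = (-24/5, 8/15, -8/7).
Solving gives a_0 = -114/35, a_1 = 4/5, a_2 = 18/7, so
  g(x) = 18*x^2/7 + 4*x/5 - 114/35.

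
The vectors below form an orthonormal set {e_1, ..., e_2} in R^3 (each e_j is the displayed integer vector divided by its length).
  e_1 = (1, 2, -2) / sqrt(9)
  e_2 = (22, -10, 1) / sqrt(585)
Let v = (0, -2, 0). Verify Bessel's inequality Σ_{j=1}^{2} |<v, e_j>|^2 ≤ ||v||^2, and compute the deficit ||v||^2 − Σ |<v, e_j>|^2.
Σ |<v, e_j>|^2 = 32/13; ||v||^2 = 4; deficit = 20/13

Write each e_j = u_j / sqrt(<u_j, u_j>) where u_j is the displayed integer vector. Then <v, e_j> = <v, u_j> / sqrt(<u_j, u_j>), so |<v, e_j>|^2 = <v, u_j>^2 / <u_j, u_j>.
Coefficients: <v, e_1> = -4/sqrt(9), <v, e_2> = 20/sqrt(585).
Square and sum: Σ |<v, e_j>|^2 = 32/13.
Compute ||v||^2 = v·v = 4.
Deficit = 4 − 32/13 = 20/13 ≥ 0, confirming Bessel's inequality. (The deficit equals ||v − Σ <v,e_j> e_j||^2, the squared distance from v to span{e_j}.)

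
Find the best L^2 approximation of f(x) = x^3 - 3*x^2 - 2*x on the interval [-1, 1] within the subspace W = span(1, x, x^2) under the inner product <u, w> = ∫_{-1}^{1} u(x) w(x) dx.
g(x) = -3*x^2 - 7*x/5

The best approximation g ∈ W is the orthogonal projection of f onto W. Writing g = a_0 + a_1 x + a_2 x^2, the coefficients solve the normal equations G · a = b where
  G_{ij} = <φ_i, φ_j> and b_i = <f, φ_i>, with φ_0 = 1, φ_1 = x, φ_2 = x^2.
G =
  [2, 0, 2/3]
  [0, 2/3, 0]
  [2/3, 0, 2/5],
b = (-2, -14/15, -6/5).
Solving gives a_0 = 0, a_1 = -7/5, a_2 = -3, so
  g(x) = -3*x^2 - 7*x/5.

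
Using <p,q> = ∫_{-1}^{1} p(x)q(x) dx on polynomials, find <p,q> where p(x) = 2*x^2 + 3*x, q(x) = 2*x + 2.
<p,q> = 20/3

Expand the product: p(x)·q(x) = 4*x^3 + 10*x^2 + 6*x.
∫_{-1}^{1} of each monomial x^k gives [2/(k+1) if k even, 0 if k odd]. Integrating term-by-term (or equivalently evaluating the antiderivative F(x) = x^4 + 10*x^3/3 + 3*x^2 at the endpoints):
  F(1) − F(−1) = 22/3 − (2/3) = 20/3.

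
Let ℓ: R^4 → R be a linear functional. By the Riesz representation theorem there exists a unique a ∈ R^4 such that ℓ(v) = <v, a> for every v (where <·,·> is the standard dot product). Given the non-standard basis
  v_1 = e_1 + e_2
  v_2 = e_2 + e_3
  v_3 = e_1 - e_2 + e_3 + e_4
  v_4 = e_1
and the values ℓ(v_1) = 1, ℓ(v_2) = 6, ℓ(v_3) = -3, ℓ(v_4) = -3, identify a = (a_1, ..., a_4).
a = (-3, 4, 2, 2)

Write a = (a_1, ..., a_4) in the standard basis. For each basis vector v_i, ℓ(v_i) = <v_i, a> is a linear equation in the a_j's. Collect the n equations into a matrix system V a = ℓ, where row i of V is v_i (expressed in the standard basis). Since V is invertible (lower-triangular with 1s on the diagonal, up to permutation), solve by back-substitution:
  V =
[[1, 1, 0, 0],
 [0, 1, 1, 0],
 [1, -1, 1, 1],
 [1, 0, 0, 0]]
  V a = (1, 6, -3, -3)
Solving gives a = (-3, 4, 2, 2).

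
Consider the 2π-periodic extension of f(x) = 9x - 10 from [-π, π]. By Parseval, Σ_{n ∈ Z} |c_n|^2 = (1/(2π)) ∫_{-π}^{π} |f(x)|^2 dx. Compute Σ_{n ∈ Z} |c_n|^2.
Σ |c_n|^2 = 27π^2 + 100

Expand and integrate term by term over [-π, π]:
  ∫ (9x)^2 dx = 81·(2π^3/3); ∫ 2·9·(-10)·x dx = 0 (odd integrand); ∫ (-10)^2 dx = 100·2π.
So (1/(2π)) ∫_{-π}^{π} (9x - 10)^2 dx = 81π^2/3 + 100 = 27π^2 + 100.
Parseval ⇒ Σ |c_n|^2 = 27π^2 + 100.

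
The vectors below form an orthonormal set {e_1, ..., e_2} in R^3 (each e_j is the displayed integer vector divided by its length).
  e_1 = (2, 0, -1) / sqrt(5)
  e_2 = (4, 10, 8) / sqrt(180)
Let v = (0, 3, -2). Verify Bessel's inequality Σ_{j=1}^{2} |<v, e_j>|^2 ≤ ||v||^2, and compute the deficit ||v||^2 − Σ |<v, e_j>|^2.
Σ |<v, e_j>|^2 = 17/9; ||v||^2 = 13; deficit = 100/9

Write each e_j = u_j / sqrt(<u_j, u_j>) where u_j is the displayed integer vector. Then <v, e_j> = <v, u_j> / sqrt(<u_j, u_j>), so |<v, e_j>|^2 = <v, u_j>^2 / <u_j, u_j>.
Coefficients: <v, e_1> = 2/sqrt(5), <v, e_2> = 14/sqrt(180).
Square and sum: Σ |<v, e_j>|^2 = 17/9.
Compute ||v||^2 = v·v = 13.
Deficit = 13 − 17/9 = 100/9 ≥ 0, confirming Bessel's inequality. (The deficit equals ||v − Σ <v,e_j> e_j||^2, the squared distance from v to span{e_j}.)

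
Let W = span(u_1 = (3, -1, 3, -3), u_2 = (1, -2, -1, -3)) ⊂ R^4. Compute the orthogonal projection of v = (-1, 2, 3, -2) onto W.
proj_W(v) = (350/299, 160/299, 682/299, -18/299)

Set up U = [u_1 | ... | u_2] ∈ R^(4×2). The projector onto W = col(U) is P = U (U^T U)^(-1) U^T.
Compute U^T U =
  [28, 11]
  [11, 15],
and U^T v = (10, -2).
Solve U^T U · c = U^T v for the coefficients: c = (172/299, -166/299). The projection is proj_W(v) = U c.
Check: (v - proj_W(v)) · u_1 = 0  (should be 0).
Check: (v - proj_W(v)) · u_2 = 0  (should be 0).
Result: proj_W(v) = (350/299, 160/299, 682/299, -18/299).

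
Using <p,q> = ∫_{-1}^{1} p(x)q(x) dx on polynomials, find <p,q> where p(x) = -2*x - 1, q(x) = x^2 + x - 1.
<p,q> = 0

Expand the product: p(x)·q(x) = -2*x^3 - 3*x^2 + x + 1.
∫_{-1}^{1} of each monomial x^k gives [2/(k+1) if k even, 0 if k odd]. Integrating term-by-term (or equivalently evaluating the antiderivative F(x) = -x^4/2 - x^3 + x^2/2 + x at the endpoints):
  F(1) − F(−1) = 0 − (0) = 0.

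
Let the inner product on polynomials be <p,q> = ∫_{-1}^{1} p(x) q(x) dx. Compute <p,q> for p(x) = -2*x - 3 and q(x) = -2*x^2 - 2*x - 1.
<p,q> = 38/3

Expand the product: p(x)·q(x) = 4*x^3 + 10*x^2 + 8*x + 3.
∫_{-1}^{1} of each monomial x^k gives [2/(k+1) if k even, 0 if k odd]. Integrating term-by-term (or equivalently evaluating the antiderivative F(x) = x^4 + 10*x^3/3 + 4*x^2 + 3*x at the endpoints):
  F(1) − F(−1) = 34/3 − (-4/3) = 38/3.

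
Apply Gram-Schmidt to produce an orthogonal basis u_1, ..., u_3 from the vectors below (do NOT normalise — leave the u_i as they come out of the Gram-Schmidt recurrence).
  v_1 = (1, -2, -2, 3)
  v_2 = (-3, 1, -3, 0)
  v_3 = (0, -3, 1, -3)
Orthogonal basis:
  u_1 = (1, -2, -2, 3)
  u_2 = (-55/18, 10/9, -26/9, -1/6)
  u_3 = (-20/31, -1098/341, -146/341, -756/341)

Apply the Gram-Schmidt recurrence
  u_1 = v_1
  u_i = v_i − Σ_{j<i} ((v_i · u_j) / (u_j · u_j)) · u_j.

Step by step this gives:
  u_1 = (1, -2, -2, 3)
  u_2 = (-55/18, 10/9, -26/9, -1/6)
  u_3 = (-20/31, -1098/341, -146/341, -756/341)

Orthogonality check:
  u_2 · u_1 = 0 (should be 0)
  u_3 · u_1 = 0 (should be 0)
  u_3 · u_2 = 0 (should be 0)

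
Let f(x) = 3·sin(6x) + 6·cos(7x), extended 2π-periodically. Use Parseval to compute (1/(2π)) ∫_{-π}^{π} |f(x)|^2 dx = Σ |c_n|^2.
Σ |c_n|^2 = 45/2

Expand |f|^2 and use orthogonality of {sin(nx), cos(mx)} on [-π, π]:
  ∫_{-π}^{π} sin(nx)^2 dx = π, ∫ cos(mx)^2 dx = π, and cross terms integrate to 0.
So ∫_{-π}^{π} f(x)^2 dx = 3^2 · π + 6^2 · π = (9 + 36)π.
Divide by 2π: (9 + 36)/2 = 45/2.
By Parseval, this equals Σ |c_n|^2.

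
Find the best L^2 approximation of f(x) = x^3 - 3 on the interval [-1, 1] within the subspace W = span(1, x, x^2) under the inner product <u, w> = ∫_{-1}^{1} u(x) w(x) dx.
g(x) = 3*x/5 - 3

The best approximation g ∈ W is the orthogonal projection of f onto W. Writing g = a_0 + a_1 x + a_2 x^2, the coefficients solve the normal equations G · a = b where
  G_{ij} = <φ_i, φ_j> and b_i = <f, φ_i>, with φ_0 = 1, φ_1 = x, φ_2 = x^2.
G =
  [2, 0, 2/3]
  [0, 2/3, 0]
  [2/3, 0, 2/5],
b = (-6, 2/5, -2).
Solving gives a_0 = -3, a_1 = 3/5, a_2 = 0, so
  g(x) = 3*x/5 - 3.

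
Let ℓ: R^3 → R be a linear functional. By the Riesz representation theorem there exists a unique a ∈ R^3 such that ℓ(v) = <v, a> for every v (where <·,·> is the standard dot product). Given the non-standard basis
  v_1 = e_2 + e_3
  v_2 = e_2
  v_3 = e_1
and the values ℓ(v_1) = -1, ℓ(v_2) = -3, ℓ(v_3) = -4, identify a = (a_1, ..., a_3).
a = (-4, -3, 2)

Write a = (a_1, ..., a_3) in the standard basis. For each basis vector v_i, ℓ(v_i) = <v_i, a> is a linear equation in the a_j's. Collect the n equations into a matrix system V a = ℓ, where row i of V is v_i (expressed in the standard basis). Since V is invertible (lower-triangular with 1s on the diagonal, up to permutation), solve by back-substitution:
  V =
[[0, 1, 1],
 [0, 1, 0],
 [1, 0, 0]]
  V a = (-1, -3, -4)
Solving gives a = (-4, -3, 2).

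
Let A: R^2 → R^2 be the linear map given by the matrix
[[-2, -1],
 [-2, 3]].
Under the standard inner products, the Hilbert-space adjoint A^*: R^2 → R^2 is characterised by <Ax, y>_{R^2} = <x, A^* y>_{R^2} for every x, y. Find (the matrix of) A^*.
A^* = A^T =
[[-2, -2],
 [-1, 3]]

For real matrices with standard dot products, the defining identity <Ax, y> = <x, A^* y> gives (Ax)^T y = x^T (A^*) y, i.e. x^T A^T y = x^T (A^*) y. Since this holds for all x, y, we must have A^* = A^T. Therefore
A^* =
[[-2, -2],
 [-1, 3]].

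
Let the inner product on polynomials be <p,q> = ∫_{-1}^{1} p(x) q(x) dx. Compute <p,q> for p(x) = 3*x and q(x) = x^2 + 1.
<p,q> = 0

Expand the product: p(x)·q(x) = 3*x^3 + 3*x.
∫_{-1}^{1} of each monomial x^k gives [2/(k+1) if k even, 0 if k odd]. Integrating term-by-term (or equivalently evaluating the antiderivative F(x) = 3*x^4/4 + 3*x^2/2 at the endpoints):
  F(1) − F(−1) = 9/4 − (9/4) = 0.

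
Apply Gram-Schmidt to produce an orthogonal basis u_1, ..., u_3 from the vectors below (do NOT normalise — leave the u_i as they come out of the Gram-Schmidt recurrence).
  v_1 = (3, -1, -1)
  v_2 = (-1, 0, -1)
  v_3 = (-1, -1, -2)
Orthogonal basis:
  u_1 = (3, -1, -1)
  u_2 = (-5/11, -2/11, -13/11)
  u_3 = (-1/6, -2/3, 1/6)

Apply the Gram-Schmidt recurrence
  u_1 = v_1
  u_i = v_i − Σ_{j<i} ((v_i · u_j) / (u_j · u_j)) · u_j.

Step by step this gives:
  u_1 = (3, -1, -1)
  u_2 = (-5/11, -2/11, -13/11)
  u_3 = (-1/6, -2/3, 1/6)

Orthogonality check:
  u_2 · u_1 = 0 (should be 0)
  u_3 · u_1 = 0 (should be 0)
  u_3 · u_2 = 0 (should be 0)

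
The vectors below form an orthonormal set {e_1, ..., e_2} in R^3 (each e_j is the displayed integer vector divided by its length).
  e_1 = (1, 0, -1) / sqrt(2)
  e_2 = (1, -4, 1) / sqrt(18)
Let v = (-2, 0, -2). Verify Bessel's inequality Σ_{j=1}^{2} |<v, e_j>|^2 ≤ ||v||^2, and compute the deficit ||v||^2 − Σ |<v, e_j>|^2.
Σ |<v, e_j>|^2 = 8/9; ||v||^2 = 8; deficit = 64/9

Write each e_j = u_j / sqrt(<u_j, u_j>) where u_j is the displayed integer vector. Then <v, e_j> = <v, u_j> / sqrt(<u_j, u_j>), so |<v, e_j>|^2 = <v, u_j>^2 / <u_j, u_j>.
Coefficients: <v, e_1> = 0/sqrt(2), <v, e_2> = -4/sqrt(18).
Square and sum: Σ |<v, e_j>|^2 = 8/9.
Compute ||v||^2 = v·v = 8.
Deficit = 8 − 8/9 = 64/9 ≥ 0, confirming Bessel's inequality. (The deficit equals ||v − Σ <v,e_j> e_j||^2, the squared distance from v to span{e_j}.)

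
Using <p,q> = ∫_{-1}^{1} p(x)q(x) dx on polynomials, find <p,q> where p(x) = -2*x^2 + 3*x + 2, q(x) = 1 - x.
<p,q> = 2/3

Expand the product: p(x)·q(x) = 2*x^3 - 5*x^2 + x + 2.
∫_{-1}^{1} of each monomial x^k gives [2/(k+1) if k even, 0 if k odd]. Integrating term-by-term (or equivalently evaluating the antiderivative F(x) = x^4/2 - 5*x^3/3 + x^2/2 + 2*x at the endpoints):
  F(1) − F(−1) = 4/3 − (2/3) = 2/3.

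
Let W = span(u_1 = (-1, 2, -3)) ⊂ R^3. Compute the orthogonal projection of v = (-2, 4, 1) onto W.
proj_W(v) = (-1/2, 1, -3/2)

Set up U = [u_1 | ... | u_1] ∈ R^(3×1). The projector onto W = col(U) is P = U (U^T U)^(-1) U^T.
Compute U^T U =
  [14],
and U^T v = (7).
Solve U^T U · c = U^T v for the coefficients: c = (1/2). The projection is proj_W(v) = U c.
Check: (v - proj_W(v)) · u_1 = 0  (should be 0).
Result: proj_W(v) = (-1/2, 1, -3/2).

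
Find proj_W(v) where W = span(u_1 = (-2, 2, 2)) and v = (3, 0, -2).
proj_W(v) = (5/3, -5/3, -5/3)

Set up U = [u_1 | ... | u_1] ∈ R^(3×1). The projector onto W = col(U) is P = U (U^T U)^(-1) U^T.
Compute U^T U =
  [12],
and U^T v = (-10).
Solve U^T U · c = U^T v for the coefficients: c = (-5/6). The projection is proj_W(v) = U c.
Check: (v - proj_W(v)) · u_1 = 0  (should be 0).
Result: proj_W(v) = (5/3, -5/3, -5/3).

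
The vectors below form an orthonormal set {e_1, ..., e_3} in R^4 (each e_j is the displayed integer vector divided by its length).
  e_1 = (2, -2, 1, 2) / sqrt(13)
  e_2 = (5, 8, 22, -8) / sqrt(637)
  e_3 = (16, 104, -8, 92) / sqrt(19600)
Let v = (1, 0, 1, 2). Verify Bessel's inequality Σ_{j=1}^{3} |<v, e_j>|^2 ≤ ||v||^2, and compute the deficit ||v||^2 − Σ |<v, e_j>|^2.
Σ |<v, e_j>|^2 = 146/25; ||v||^2 = 6; deficit = 4/25

Write each e_j = u_j / sqrt(<u_j, u_j>) where u_j is the displayed integer vector. Then <v, e_j> = <v, u_j> / sqrt(<u_j, u_j>), so |<v, e_j>|^2 = <v, u_j>^2 / <u_j, u_j>.
Coefficients: <v, e_1> = 7/sqrt(13), <v, e_2> = 11/sqrt(637), <v, e_3> = 192/sqrt(19600).
Square and sum: Σ |<v, e_j>|^2 = 146/25.
Compute ||v||^2 = v·v = 6.
Deficit = 6 − 146/25 = 4/25 ≥ 0, confirming Bessel's inequality. (The deficit equals ||v − Σ <v,e_j> e_j||^2, the squared distance from v to span{e_j}.)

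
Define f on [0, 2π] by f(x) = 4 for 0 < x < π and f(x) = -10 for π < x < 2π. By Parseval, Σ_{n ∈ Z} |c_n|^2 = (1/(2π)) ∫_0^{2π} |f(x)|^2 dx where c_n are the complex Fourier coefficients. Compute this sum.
Σ |c_n|^2 = 58

Parseval equates the L^2 energy of f (normalised by 1/(2π)) with the ℓ^2 sum of its Fourier coefficients: (1/(2π)) ∫_0^{2π} |f|^2 = Σ |c_n|^2.
Compute the left side: (1/(2π)) [∫_0^π 4^2 dx + ∫_π^{2π} (-10)^2 dx] = (1/(2π)) · (16π + 100π) = (16 + 100)/2 = 58.
So Σ_{n ∈ Z} |c_n|^2 = 58.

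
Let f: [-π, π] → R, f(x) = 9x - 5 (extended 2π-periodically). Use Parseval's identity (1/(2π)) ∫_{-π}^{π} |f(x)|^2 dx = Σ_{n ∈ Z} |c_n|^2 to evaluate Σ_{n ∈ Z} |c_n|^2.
Σ |c_n|^2 = 27π^2 + 25

Expand and integrate term by term over [-π, π]:
  ∫ (9x)^2 dx = 81·(2π^3/3); ∫ 2·9·(-5)·x dx = 0 (odd integrand); ∫ (-5)^2 dx = 25·2π.
So (1/(2π)) ∫_{-π}^{π} (9x - 5)^2 dx = 81π^2/3 + 25 = 27π^2 + 25.
Parseval ⇒ Σ |c_n|^2 = 27π^2 + 25.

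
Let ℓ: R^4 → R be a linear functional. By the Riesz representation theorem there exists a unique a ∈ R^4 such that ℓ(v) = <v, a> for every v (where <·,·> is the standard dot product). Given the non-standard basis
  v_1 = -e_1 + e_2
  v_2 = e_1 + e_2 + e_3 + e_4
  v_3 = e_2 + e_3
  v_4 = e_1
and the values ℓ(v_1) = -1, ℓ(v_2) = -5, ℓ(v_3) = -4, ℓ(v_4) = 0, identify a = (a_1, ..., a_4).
a = (0, -1, -3, -1)

Write a = (a_1, ..., a_4) in the standard basis. For each basis vector v_i, ℓ(v_i) = <v_i, a> is a linear equation in the a_j's. Collect the n equations into a matrix system V a = ℓ, where row i of V is v_i (expressed in the standard basis). Since V is invertible (lower-triangular with 1s on the diagonal, up to permutation), solve by back-substitution:
  V =
[[-1, 1, 0, 0],
 [1, 1, 1, 1],
 [0, 1, 1, 0],
 [1, 0, 0, 0]]
  V a = (-1, -5, -4, 0)
Solving gives a = (0, -1, -3, -1).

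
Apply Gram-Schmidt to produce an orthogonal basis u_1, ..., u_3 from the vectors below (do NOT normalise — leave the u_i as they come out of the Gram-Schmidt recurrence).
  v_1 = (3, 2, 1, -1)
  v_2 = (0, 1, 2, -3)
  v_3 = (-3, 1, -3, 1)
Orthogonal basis:
  u_1 = (3, 2, 1, -1)
  u_2 = (-7/5, 1/15, 23/15, -38/15)
  u_3 = (-27/23, 400/161, -13/7, -66/161)

Apply the Gram-Schmidt recurrence
  u_1 = v_1
  u_i = v_i − Σ_{j<i} ((v_i · u_j) / (u_j · u_j)) · u_j.

Step by step this gives:
  u_1 = (3, 2, 1, -1)
  u_2 = (-7/5, 1/15, 23/15, -38/15)
  u_3 = (-27/23, 400/161, -13/7, -66/161)

Orthogonality check:
  u_2 · u_1 = 0 (should be 0)
  u_3 · u_1 = 0 (should be 0)
  u_3 · u_2 = 0 (should be 0)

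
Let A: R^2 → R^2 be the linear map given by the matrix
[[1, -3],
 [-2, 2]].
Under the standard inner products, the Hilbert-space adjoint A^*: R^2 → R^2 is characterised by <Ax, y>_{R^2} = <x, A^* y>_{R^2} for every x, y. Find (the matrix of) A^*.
A^* = A^T =
[[1, -2],
 [-3, 2]]

For real matrices with standard dot products, the defining identity <Ax, y> = <x, A^* y> gives (Ax)^T y = x^T (A^*) y, i.e. x^T A^T y = x^T (A^*) y. Since this holds for all x, y, we must have A^* = A^T. Therefore
A^* =
[[1, -2],
 [-3, 2]].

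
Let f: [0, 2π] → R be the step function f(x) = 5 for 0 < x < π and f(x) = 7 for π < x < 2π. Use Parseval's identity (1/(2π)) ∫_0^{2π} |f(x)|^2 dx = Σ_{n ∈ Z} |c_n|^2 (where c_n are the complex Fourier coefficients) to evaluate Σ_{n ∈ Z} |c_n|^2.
Σ |c_n|^2 = 37

Parseval equates the L^2 energy of f (normalised by 1/(2π)) with the ℓ^2 sum of its Fourier coefficients: (1/(2π)) ∫_0^{2π} |f|^2 = Σ |c_n|^2.
Compute the left side: (1/(2π)) [∫_0^π 5^2 dx + ∫_π^{2π} 7^2 dx] = (1/(2π)) · (25π + 49π) = (25 + 49)/2 = 37.
So Σ_{n ∈ Z} |c_n|^2 = 37.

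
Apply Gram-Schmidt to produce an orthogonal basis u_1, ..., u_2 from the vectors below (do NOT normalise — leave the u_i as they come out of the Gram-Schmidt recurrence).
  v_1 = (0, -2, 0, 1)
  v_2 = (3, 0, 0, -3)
Orthogonal basis:
  u_1 = (0, -2, 0, 1)
  u_2 = (3, -6/5, 0, -12/5)

Apply the Gram-Schmidt recurrence
  u_1 = v_1
  u_i = v_i − Σ_{j<i} ((v_i · u_j) / (u_j · u_j)) · u_j.

Step by step this gives:
  u_1 = (0, -2, 0, 1)
  u_2 = (3, -6/5, 0, -12/5)

Orthogonality check:
  u_2 · u_1 = 0 (should be 0)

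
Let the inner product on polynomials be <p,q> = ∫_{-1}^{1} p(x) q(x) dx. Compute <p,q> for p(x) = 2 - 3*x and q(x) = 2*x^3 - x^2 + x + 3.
<p,q> = 94/15

Expand the product: p(x)·q(x) = -6*x^4 + 7*x^3 - 5*x^2 - 7*x + 6.
∫_{-1}^{1} of each monomial x^k gives [2/(k+1) if k even, 0 if k odd]. Integrating term-by-term (or equivalently evaluating the antiderivative F(x) = -6*x^5/5 + 7*x^4/4 - 5*x^3/3 - 7*x^2/2 + 6*x at the endpoints):
  F(1) − F(−1) = 83/60 − (-293/60) = 94/15.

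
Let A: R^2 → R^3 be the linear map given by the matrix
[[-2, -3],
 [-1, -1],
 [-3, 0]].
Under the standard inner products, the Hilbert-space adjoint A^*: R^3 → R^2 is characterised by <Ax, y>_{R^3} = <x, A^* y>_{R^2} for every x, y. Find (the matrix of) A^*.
A^* = A^T =
[[-2, -1, -3],
 [-3, -1, 0]]

For real matrices with standard dot products, the defining identity <Ax, y> = <x, A^* y> gives (Ax)^T y = x^T (A^*) y, i.e. x^T A^T y = x^T (A^*) y. Since this holds for all x, y, we must have A^* = A^T. Therefore
A^* =
[[-2, -1, -3],
 [-3, -1, 0]].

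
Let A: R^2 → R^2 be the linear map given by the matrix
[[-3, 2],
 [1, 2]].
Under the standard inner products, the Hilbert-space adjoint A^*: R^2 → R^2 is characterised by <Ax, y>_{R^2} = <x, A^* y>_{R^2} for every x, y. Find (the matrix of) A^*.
A^* = A^T =
[[-3, 1],
 [2, 2]]

For real matrices with standard dot products, the defining identity <Ax, y> = <x, A^* y> gives (Ax)^T y = x^T (A^*) y, i.e. x^T A^T y = x^T (A^*) y. Since this holds for all x, y, we must have A^* = A^T. Therefore
A^* =
[[-3, 1],
 [2, 2]].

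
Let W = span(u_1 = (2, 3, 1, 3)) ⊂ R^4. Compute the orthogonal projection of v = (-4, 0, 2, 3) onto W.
proj_W(v) = (6/23, 9/23, 3/23, 9/23)

Set up U = [u_1 | ... | u_1] ∈ R^(4×1). The projector onto W = col(U) is P = U (U^T U)^(-1) U^T.
Compute U^T U =
  [23],
and U^T v = (3).
Solve U^T U · c = U^T v for the coefficients: c = (3/23). The projection is proj_W(v) = U c.
Check: (v - proj_W(v)) · u_1 = 0  (should be 0).
Result: proj_W(v) = (6/23, 9/23, 3/23, 9/23).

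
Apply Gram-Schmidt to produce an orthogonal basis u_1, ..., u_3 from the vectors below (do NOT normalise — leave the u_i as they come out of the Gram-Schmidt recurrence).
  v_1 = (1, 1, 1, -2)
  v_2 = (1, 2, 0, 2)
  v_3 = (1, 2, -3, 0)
Orthogonal basis:
  u_1 = (1, 1, 1, -2)
  u_2 = (8/7, 15/7, 1/7, 12/7)
  u_3 = (11/31, 49/62, -191/62, -30/31)

Apply the Gram-Schmidt recurrence
  u_1 = v_1
  u_i = v_i − Σ_{j<i} ((v_i · u_j) / (u_j · u_j)) · u_j.

Step by step this gives:
  u_1 = (1, 1, 1, -2)
  u_2 = (8/7, 15/7, 1/7, 12/7)
  u_3 = (11/31, 49/62, -191/62, -30/31)

Orthogonality check:
  u_2 · u_1 = 0 (should be 0)
  u_3 · u_1 = 0 (should be 0)
  u_3 · u_2 = 0 (should be 0)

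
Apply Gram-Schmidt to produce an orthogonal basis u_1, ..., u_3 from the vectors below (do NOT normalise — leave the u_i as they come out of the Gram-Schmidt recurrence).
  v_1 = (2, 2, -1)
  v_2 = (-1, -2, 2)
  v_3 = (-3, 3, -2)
Orthogonal basis:
  u_1 = (2, 2, -1)
  u_2 = (7/9, -2/9, 10/9)
  u_3 = (-22/17, 33/17, 22/17)

Apply the Gram-Schmidt recurrence
  u_1 = v_1
  u_i = v_i − Σ_{j<i} ((v_i · u_j) / (u_j · u_j)) · u_j.

Step by step this gives:
  u_1 = (2, 2, -1)
  u_2 = (7/9, -2/9, 10/9)
  u_3 = (-22/17, 33/17, 22/17)

Orthogonality check:
  u_2 · u_1 = 0 (should be 0)
  u_3 · u_1 = 0 (should be 0)
  u_3 · u_2 = 0 (should be 0)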